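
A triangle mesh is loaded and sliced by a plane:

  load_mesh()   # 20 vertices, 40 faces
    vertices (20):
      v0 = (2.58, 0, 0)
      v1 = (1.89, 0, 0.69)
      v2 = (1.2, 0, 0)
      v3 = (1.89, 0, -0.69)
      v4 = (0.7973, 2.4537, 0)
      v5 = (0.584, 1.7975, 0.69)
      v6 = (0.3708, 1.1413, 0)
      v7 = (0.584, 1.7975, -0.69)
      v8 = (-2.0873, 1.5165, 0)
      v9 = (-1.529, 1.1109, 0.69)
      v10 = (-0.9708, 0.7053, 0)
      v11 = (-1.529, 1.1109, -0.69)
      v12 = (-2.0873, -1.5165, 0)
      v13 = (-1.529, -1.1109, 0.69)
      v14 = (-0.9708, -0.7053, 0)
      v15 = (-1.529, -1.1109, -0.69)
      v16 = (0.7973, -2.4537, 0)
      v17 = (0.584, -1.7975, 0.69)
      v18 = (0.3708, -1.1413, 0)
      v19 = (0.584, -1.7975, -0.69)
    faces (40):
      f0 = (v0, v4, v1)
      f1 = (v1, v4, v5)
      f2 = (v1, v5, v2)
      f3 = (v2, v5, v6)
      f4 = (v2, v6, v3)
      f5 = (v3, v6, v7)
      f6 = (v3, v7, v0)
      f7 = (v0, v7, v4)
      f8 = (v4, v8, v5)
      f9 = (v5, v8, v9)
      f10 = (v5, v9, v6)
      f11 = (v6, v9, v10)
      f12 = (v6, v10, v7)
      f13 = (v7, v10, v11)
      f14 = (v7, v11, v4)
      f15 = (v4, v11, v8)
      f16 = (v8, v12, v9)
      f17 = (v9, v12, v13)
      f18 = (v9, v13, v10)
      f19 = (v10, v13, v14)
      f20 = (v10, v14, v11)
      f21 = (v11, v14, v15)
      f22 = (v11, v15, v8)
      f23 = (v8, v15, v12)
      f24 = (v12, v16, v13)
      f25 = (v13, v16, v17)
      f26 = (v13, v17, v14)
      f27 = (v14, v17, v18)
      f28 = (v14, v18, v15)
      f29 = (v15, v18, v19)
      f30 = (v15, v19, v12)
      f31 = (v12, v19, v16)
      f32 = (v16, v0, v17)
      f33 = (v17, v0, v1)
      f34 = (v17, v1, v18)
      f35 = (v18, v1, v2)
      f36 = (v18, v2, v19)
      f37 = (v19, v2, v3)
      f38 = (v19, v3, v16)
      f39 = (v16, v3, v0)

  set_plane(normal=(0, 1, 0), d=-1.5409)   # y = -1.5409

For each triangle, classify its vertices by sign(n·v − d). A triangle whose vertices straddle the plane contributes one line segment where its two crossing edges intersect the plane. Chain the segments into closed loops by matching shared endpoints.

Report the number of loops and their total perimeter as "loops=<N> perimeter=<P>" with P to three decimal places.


Straddling triangles (14 of 40):
  (v12,v16,v13) [+-+] → (-2.0122, -1.5409, 0)–(-0.784057, -1.5409, 0.469044)  len=1.3147
  (v13,v16,v17) [+--] → (-0.784057, -1.5409, 0.469044)–(-0.205682, -1.5409, 0.69)  len=0.6191
  (v13,v17,v14) [+-+] → (-0.205682, -1.5409, 0.69)–(0.218717, -1.5409, 0.527892)  len=0.4543
  (v14,v17,v18) [+-+] → (0.218717, -1.5409, 0.527892)–(0.50063, -1.5409, 0.420183)  len=0.3018
  (v15,v18,v19) [++-] → (0.50063, -1.5409, -0.420183)–(-0.205682, -1.5409, -0.69)  len=0.7561
  (v15,v19,v12) [+-+] → (-0.205682, -1.5409, -0.69)–(-1.85534, -1.5409, -0.0599146)  len=1.7659
  (v12,v19,v16) [+--] → (-1.85534, -1.5409, -0.0599146)–(-2.0122, -1.5409, 0)  len=0.1679
  (v16,v0,v17) [-+-] → (1.46048, -1.5409, 0)–(0.868937, -1.5409, 0.5915)  len=0.8365
  (v17,v0,v1) [-++] → (0.868937, -1.5409, 0.5915)–(0.770436, -1.5409, 0.69)  len=0.1393
  (v17,v1,v18) [-++] → (0.770436, -1.5409, 0.69)–(0.50063, -1.5409, 0.420183)  len=0.3816
  (v18,v2,v19) [++-] → (0.671936, -1.5409, -0.5915)–(0.50063, -1.5409, -0.420183)  len=0.2423
  (v19,v2,v3) [-++] → (0.671936, -1.5409, -0.5915)–(0.770436, -1.5409, -0.69)  len=0.1393
  (v19,v3,v16) [-+-] → (0.770436, -1.5409, -0.69)–(1.20379, -1.5409, -0.256687)  len=0.6128
  (v16,v3,v0) [-++] → (1.20379, -1.5409, -0.256687)–(1.46048, -1.5409, 0)  len=0.3630

Chained into 1 loop(s):
  loop 1: 14 segments, perimeter = 8.0946
Total perimeter = 8.095

loops=1 perimeter=8.095


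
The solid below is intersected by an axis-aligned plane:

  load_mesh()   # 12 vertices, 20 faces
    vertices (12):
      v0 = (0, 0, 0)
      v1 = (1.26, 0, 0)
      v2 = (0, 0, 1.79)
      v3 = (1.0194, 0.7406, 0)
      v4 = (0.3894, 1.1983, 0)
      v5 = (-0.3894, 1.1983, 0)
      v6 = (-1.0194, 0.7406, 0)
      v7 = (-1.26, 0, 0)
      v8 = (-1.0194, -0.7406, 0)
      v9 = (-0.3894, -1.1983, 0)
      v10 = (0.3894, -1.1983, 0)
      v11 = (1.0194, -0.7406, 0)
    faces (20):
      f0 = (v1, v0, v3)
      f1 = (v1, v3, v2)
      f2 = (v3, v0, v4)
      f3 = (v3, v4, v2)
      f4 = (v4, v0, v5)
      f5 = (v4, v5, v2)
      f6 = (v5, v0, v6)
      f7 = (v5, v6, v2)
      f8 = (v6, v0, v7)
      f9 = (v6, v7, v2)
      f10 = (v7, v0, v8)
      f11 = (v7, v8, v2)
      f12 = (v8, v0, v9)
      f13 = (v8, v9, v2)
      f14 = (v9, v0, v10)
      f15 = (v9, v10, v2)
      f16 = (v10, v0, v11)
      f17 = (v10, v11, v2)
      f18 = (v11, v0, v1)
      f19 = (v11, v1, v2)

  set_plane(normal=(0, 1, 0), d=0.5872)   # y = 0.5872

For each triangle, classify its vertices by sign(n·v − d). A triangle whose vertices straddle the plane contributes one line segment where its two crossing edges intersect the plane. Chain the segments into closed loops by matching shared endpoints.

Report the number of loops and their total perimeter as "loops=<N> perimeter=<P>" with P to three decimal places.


Straddling triangles (10 of 20):
  (v1,v0,v3) [--+] → (0.808252, 0.5872, 0)–(1.06924, 0.5872, 0)  len=0.2610
  (v1,v3,v2) [-+-] → (1.06924, 0.5872, 0)–(0.808252, 0.5872, 0.370762)  len=0.4534
  (v3,v0,v4) [+-+] → (0.808252, 0.5872, 0)–(0.190817, 0.5872, 0)  len=0.6174
  (v3,v4,v2) [++-] → (0.190817, 0.5872, 0.912851)–(0.808252, 0.5872, 0.370762)  len=0.8216
  (v4,v0,v5) [+-+] → (0.190817, 0.5872, 0)–(-0.190817, 0.5872, 0)  len=0.3816
  (v4,v5,v2) [++-] → (-0.190817, 0.5872, 0.912851)–(0.190817, 0.5872, 0.912851)  len=0.3816
  (v5,v0,v6) [+-+] → (-0.190817, 0.5872, 0)–(-0.808252, 0.5872, 0)  len=0.6174
  (v5,v6,v2) [++-] → (-0.808252, 0.5872, 0.370762)–(-0.190817, 0.5872, 0.912851)  len=0.8216
  (v6,v0,v7) [+--] → (-0.808252, 0.5872, 0)–(-1.06924, 0.5872, 0)  len=0.2610
  (v6,v7,v2) [+--] → (-1.06924, 0.5872, 0)–(-0.808252, 0.5872, 0.370762)  len=0.4534

Chained into 1 loop(s):
  loop 1: 10 segments, perimeter = 5.0702
Total perimeter = 5.070

loops=1 perimeter=5.070


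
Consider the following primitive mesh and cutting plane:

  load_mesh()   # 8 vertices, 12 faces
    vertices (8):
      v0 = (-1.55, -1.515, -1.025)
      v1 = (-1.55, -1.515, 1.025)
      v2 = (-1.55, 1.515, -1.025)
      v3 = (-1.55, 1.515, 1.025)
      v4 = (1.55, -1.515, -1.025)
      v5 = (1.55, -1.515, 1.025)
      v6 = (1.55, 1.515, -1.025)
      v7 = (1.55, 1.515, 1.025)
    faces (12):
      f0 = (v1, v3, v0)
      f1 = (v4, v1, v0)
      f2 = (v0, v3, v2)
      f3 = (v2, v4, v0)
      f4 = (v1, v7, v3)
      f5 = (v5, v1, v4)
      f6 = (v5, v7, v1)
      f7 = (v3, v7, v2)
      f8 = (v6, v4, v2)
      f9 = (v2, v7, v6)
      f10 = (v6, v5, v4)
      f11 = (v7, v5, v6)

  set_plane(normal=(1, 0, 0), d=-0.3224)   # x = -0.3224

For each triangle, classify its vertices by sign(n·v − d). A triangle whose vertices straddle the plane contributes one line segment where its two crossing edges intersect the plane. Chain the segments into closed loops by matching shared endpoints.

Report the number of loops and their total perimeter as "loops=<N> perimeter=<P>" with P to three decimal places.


loops=1 perimeter=10.160

Straddling triangles (8 of 12):
  (v4,v1,v0) [+--] → (-0.3224, -1.515, 0.2132)–(-0.3224, -1.515, -1.025)  len=1.2382
  (v2,v4,v0) [-+-] → (-0.3224, 0.31512, -1.025)–(-0.3224, -1.515, -1.025)  len=1.8301
  (v1,v7,v3) [-+-] → (-0.3224, -0.31512, 1.025)–(-0.3224, 1.515, 1.025)  len=1.8301
  (v5,v1,v4) [+-+] → (-0.3224, -1.515, 1.025)–(-0.3224, -1.515, 0.2132)  len=0.8118
  (v5,v7,v1) [++-] → (-0.3224, -0.31512, 1.025)–(-0.3224, -1.515, 1.025)  len=1.1999
  (v3,v7,v2) [-+-] → (-0.3224, 1.515, 1.025)–(-0.3224, 1.515, -0.2132)  len=1.2382
  (v6,v4,v2) [++-] → (-0.3224, 0.31512, -1.025)–(-0.3224, 1.515, -1.025)  len=1.1999
  (v2,v7,v6) [-++] → (-0.3224, 1.515, -0.2132)–(-0.3224, 1.515, -1.025)  len=0.8118

Chained into 1 loop(s):
  loop 1: 8 segments, perimeter = 10.1600
Total perimeter = 10.160


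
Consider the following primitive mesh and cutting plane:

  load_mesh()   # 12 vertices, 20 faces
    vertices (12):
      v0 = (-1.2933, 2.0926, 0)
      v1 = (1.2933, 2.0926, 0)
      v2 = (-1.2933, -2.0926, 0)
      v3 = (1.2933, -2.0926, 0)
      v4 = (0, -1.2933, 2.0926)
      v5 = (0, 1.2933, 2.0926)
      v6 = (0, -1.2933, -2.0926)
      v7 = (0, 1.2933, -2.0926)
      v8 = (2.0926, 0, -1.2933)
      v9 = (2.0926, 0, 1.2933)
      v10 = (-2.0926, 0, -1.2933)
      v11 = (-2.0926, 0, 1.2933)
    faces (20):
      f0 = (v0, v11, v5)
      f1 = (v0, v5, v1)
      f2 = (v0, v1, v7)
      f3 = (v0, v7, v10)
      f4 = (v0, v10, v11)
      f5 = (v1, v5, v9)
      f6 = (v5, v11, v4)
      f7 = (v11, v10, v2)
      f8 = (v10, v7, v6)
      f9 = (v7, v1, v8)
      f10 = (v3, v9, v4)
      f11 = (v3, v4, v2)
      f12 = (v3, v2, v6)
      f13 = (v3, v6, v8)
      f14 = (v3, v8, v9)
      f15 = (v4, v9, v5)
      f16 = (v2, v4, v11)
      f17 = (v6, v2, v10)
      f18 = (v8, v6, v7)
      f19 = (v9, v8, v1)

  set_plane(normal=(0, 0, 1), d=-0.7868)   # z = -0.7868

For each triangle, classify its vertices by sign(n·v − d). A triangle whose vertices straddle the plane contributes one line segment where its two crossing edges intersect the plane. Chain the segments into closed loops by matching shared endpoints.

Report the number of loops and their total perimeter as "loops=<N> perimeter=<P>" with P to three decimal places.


loops=1 perimeter=12.239

Straddling triangles (10 of 20):
  (v0,v1,v7) [++-] → (0.80703, 1.79207, -0.7868)–(-0.80703, 1.79207, -0.7868)  len=1.6141
  (v0,v7,v10) [+--] → (-0.80703, 1.79207, -0.7868)–(-1.77957, 0.819533, -0.7868)  len=1.3754
  (v0,v10,v11) [+-+] → (-1.77957, 0.819533, -0.7868)–(-2.0926, 0, -0.7868)  len=0.8773
  (v11,v10,v2) [+-+] → (-2.0926, 0, -0.7868)–(-1.77957, -0.819533, -0.7868)  len=0.8773
  (v7,v1,v8) [-+-] → (0.80703, 1.79207, -0.7868)–(1.77957, 0.819533, -0.7868)  len=1.3754
  (v3,v2,v6) [++-] → (-0.80703, -1.79207, -0.7868)–(0.80703, -1.79207, -0.7868)  len=1.6141
  (v3,v6,v8) [+--] → (0.80703, -1.79207, -0.7868)–(1.77957, -0.819533, -0.7868)  len=1.3754
  (v3,v8,v9) [+-+] → (1.77957, -0.819533, -0.7868)–(2.0926, 0, -0.7868)  len=0.8773
  (v6,v2,v10) [-+-] → (-0.80703, -1.79207, -0.7868)–(-1.77957, -0.819533, -0.7868)  len=1.3754
  (v9,v8,v1) [+-+] → (2.0926, 0, -0.7868)–(1.77957, 0.819533, -0.7868)  len=0.8773

Chained into 1 loop(s):
  loop 1: 10 segments, perimeter = 12.2387
Total perimeter = 12.239


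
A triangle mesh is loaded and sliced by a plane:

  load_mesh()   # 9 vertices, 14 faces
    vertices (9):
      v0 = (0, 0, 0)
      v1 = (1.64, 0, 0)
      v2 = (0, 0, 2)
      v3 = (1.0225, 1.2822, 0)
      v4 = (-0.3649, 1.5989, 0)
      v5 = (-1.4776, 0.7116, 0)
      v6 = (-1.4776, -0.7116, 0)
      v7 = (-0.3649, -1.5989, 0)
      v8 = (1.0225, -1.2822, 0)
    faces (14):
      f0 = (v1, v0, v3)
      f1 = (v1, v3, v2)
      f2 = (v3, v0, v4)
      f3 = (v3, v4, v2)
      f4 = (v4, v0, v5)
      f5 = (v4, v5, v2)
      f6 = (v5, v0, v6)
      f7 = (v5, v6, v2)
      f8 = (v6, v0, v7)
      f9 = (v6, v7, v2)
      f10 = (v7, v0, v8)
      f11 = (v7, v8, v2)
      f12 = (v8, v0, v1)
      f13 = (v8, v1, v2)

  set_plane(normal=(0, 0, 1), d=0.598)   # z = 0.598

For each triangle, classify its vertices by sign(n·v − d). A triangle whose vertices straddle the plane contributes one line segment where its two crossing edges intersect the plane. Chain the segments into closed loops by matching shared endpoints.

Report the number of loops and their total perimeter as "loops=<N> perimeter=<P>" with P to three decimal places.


Straddling triangles (7 of 14):
  (v1,v3,v2) [--+] → (0.716773, 0.898822, 0.598)–(1.14964, 0, 0.598)  len=0.9976
  (v3,v4,v2) [--+] → (-0.255795, 1.12083, 0.598)–(0.716773, 0.898822, 0.598)  len=0.9976
  (v4,v5,v2) [--+] → (-1.0358, 0.498832, 0.598)–(-0.255795, 1.12083, 0.598)  len=0.9976
  (v5,v6,v2) [--+] → (-1.0358, -0.498832, 0.598)–(-1.0358, 0.498832, 0.598)  len=0.9977
  (v6,v7,v2) [--+] → (-0.255795, -1.12083, 0.598)–(-1.0358, -0.498832, 0.598)  len=0.9976
  (v7,v8,v2) [--+] → (0.716773, -0.898822, 0.598)–(-0.255795, -1.12083, 0.598)  len=0.9976
  (v8,v1,v2) [--+] → (1.14964, 0, 0.598)–(0.716773, -0.898822, 0.598)  len=0.9976

Chained into 1 loop(s):
  loop 1: 7 segments, perimeter = 6.9834
Total perimeter = 6.983

loops=1 perimeter=6.983


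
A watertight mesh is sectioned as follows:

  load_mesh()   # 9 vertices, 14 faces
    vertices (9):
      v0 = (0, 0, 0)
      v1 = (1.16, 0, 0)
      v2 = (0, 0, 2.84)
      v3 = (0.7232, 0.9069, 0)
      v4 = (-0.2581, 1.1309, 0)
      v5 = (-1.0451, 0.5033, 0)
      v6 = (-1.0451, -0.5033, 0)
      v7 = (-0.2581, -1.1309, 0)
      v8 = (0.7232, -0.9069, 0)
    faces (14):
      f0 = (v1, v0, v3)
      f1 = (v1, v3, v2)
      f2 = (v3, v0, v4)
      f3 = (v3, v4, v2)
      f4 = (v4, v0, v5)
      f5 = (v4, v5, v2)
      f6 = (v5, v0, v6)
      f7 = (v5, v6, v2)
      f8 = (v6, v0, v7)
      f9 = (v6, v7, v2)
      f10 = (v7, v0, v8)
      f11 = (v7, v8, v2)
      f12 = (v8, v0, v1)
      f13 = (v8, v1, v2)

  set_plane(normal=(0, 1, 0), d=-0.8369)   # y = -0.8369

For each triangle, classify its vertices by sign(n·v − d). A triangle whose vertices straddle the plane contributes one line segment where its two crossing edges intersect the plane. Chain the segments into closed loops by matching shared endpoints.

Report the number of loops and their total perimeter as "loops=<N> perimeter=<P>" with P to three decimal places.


Straddling triangles (6 of 14):
  (v6,v0,v7) [++-] → (-0.191002, -0.8369, 0)–(-0.626771, -0.8369, 0)  len=0.4358
  (v6,v7,v2) [+-+] → (-0.626771, -0.8369, 0)–(-0.191002, -0.8369, 0.738315)  len=0.8573
  (v7,v0,v8) [-+-] → (-0.191002, -0.8369, 0)–(0.667379, -0.8369, 0)  len=0.8584
  (v7,v8,v2) [--+] → (0.667379, -0.8369, 0.219208)–(-0.191002, -0.8369, 0.738315)  len=1.0031
  (v8,v0,v1) [-++] → (0.667379, -0.8369, 0)–(0.756915, -0.8369, 0)  len=0.0895
  (v8,v1,v2) [-++] → (0.756915, -0.8369, 0)–(0.667379, -0.8369, 0.219208)  len=0.2368

Chained into 1 loop(s):
  loop 1: 6 segments, perimeter = 3.4809
Total perimeter = 3.481

loops=1 perimeter=3.481


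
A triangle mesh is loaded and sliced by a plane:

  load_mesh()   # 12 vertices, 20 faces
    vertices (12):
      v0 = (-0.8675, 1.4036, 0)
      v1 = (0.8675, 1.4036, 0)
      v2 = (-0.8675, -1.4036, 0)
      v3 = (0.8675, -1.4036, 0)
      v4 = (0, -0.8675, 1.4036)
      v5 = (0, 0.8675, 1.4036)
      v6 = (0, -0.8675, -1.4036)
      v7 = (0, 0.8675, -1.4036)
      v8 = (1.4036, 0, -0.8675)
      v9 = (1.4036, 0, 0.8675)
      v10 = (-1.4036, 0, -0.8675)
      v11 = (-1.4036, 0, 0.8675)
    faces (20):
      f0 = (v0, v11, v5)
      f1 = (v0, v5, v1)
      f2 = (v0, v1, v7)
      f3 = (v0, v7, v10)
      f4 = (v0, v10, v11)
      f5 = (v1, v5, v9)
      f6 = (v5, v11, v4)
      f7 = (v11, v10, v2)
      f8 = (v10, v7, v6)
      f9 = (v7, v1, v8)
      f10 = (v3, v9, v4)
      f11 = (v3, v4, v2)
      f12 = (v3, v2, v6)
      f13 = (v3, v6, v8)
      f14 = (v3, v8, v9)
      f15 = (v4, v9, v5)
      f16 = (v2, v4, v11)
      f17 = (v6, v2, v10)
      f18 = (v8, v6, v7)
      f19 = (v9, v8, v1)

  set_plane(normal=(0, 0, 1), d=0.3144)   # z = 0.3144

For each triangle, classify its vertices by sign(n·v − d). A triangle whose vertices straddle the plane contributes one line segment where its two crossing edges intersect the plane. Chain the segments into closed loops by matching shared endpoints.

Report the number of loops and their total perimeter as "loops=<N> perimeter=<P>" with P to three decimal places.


Straddling triangles (10 of 20):
  (v0,v11,v5) [-++] → (-1.06179, 0.894906, 0.3144)–(-0.673184, 1.28352, 0.3144)  len=0.5496
  (v0,v5,v1) [-+-] → (-0.673184, 1.28352, 0.3144)–(0.673184, 1.28352, 0.3144)  len=1.3464
  (v0,v10,v11) [--+] → (-1.4036, 0, 0.3144)–(-1.06179, 0.894906, 0.3144)  len=0.9580
  (v1,v5,v9) [-++] → (0.673184, 1.28352, 0.3144)–(1.06179, 0.894906, 0.3144)  len=0.5496
  (v11,v10,v2) [+--] → (-1.4036, 0, 0.3144)–(-1.06179, -0.894906, 0.3144)  len=0.9580
  (v3,v9,v4) [-++] → (1.06179, -0.894906, 0.3144)–(0.673184, -1.28352, 0.3144)  len=0.5496
  (v3,v4,v2) [-+-] → (0.673184, -1.28352, 0.3144)–(-0.673184, -1.28352, 0.3144)  len=1.3464
  (v3,v8,v9) [--+] → (1.4036, 0, 0.3144)–(1.06179, -0.894906, 0.3144)  len=0.9580
  (v2,v4,v11) [-++] → (-0.673184, -1.28352, 0.3144)–(-1.06179, -0.894906, 0.3144)  len=0.5496
  (v9,v8,v1) [+--] → (1.4036, 0, 0.3144)–(1.06179, 0.894906, 0.3144)  len=0.9580

Chained into 1 loop(s):
  loop 1: 10 segments, perimeter = 8.7229
Total perimeter = 8.723

loops=1 perimeter=8.723


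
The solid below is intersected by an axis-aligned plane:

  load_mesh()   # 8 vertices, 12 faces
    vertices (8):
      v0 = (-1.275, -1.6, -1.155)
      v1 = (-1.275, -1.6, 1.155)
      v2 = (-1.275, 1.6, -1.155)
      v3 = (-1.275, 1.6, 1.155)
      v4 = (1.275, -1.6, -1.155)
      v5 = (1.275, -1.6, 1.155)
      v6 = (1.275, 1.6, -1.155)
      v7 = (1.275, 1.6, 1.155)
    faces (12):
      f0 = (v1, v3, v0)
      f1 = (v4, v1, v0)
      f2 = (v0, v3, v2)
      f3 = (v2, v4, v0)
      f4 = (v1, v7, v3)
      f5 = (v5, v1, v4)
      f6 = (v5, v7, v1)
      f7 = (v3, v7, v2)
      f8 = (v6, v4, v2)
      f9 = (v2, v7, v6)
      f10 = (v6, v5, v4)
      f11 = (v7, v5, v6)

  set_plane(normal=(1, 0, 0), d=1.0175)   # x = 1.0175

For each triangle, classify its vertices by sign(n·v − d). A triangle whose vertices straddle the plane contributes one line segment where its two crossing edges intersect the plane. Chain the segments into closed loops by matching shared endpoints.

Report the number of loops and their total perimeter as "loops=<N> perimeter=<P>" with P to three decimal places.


loops=1 perimeter=11.020

Straddling triangles (8 of 12):
  (v4,v1,v0) [+--] → (1.0175, -1.6, -0.921735)–(1.0175, -1.6, -1.155)  len=0.2333
  (v2,v4,v0) [-+-] → (1.0175, -1.27686, -1.155)–(1.0175, -1.6, -1.155)  len=0.3231
  (v1,v7,v3) [-+-] → (1.0175, 1.27686, 1.155)–(1.0175, 1.6, 1.155)  len=0.3231
  (v5,v1,v4) [+-+] → (1.0175, -1.6, 1.155)–(1.0175, -1.6, -0.921735)  len=2.0767
  (v5,v7,v1) [++-] → (1.0175, 1.27686, 1.155)–(1.0175, -1.6, 1.155)  len=2.8769
  (v3,v7,v2) [-+-] → (1.0175, 1.6, 1.155)–(1.0175, 1.6, 0.921735)  len=0.2333
  (v6,v4,v2) [++-] → (1.0175, -1.27686, -1.155)–(1.0175, 1.6, -1.155)  len=2.8769
  (v2,v7,v6) [-++] → (1.0175, 1.6, 0.921735)–(1.0175, 1.6, -1.155)  len=2.0767

Chained into 1 loop(s):
  loop 1: 8 segments, perimeter = 11.0200
Total perimeter = 11.020


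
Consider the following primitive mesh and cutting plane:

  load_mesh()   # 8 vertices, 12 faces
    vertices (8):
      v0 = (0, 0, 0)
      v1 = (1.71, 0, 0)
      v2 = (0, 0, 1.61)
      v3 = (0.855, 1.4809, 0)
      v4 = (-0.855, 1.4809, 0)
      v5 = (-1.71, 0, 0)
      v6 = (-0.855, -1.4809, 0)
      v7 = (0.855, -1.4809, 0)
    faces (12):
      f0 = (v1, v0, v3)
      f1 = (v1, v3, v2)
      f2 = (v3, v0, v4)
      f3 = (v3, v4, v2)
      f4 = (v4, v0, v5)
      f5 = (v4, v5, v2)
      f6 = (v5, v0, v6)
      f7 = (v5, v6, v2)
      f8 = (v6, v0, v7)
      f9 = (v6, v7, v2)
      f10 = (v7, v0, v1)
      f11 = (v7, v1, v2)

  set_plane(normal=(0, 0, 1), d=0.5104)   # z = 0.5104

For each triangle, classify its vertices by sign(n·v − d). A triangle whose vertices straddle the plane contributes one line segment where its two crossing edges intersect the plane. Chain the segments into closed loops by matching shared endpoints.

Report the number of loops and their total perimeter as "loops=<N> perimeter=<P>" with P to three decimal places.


Straddling triangles (6 of 12):
  (v1,v3,v2) [--+] → (0.583949, 1.01143, 0.5104)–(1.1679, 0, 0.5104)  len=1.1679
  (v3,v4,v2) [--+] → (-0.583949, 1.01143, 0.5104)–(0.583949, 1.01143, 0.5104)  len=1.1679
  (v4,v5,v2) [--+] → (-1.1679, 0, 0.5104)–(-0.583949, 1.01143, 0.5104)  len=1.1679
  (v5,v6,v2) [--+] → (-0.583949, -1.01143, 0.5104)–(-1.1679, 0, 0.5104)  len=1.1679
  (v6,v7,v2) [--+] → (0.583949, -1.01143, 0.5104)–(-0.583949, -1.01143, 0.5104)  len=1.1679
  (v7,v1,v2) [--+] → (1.1679, 0, 0.5104)–(0.583949, -1.01143, 0.5104)  len=1.1679

Chained into 1 loop(s):
  loop 1: 6 segments, perimeter = 7.0074
Total perimeter = 7.007

loops=1 perimeter=7.007


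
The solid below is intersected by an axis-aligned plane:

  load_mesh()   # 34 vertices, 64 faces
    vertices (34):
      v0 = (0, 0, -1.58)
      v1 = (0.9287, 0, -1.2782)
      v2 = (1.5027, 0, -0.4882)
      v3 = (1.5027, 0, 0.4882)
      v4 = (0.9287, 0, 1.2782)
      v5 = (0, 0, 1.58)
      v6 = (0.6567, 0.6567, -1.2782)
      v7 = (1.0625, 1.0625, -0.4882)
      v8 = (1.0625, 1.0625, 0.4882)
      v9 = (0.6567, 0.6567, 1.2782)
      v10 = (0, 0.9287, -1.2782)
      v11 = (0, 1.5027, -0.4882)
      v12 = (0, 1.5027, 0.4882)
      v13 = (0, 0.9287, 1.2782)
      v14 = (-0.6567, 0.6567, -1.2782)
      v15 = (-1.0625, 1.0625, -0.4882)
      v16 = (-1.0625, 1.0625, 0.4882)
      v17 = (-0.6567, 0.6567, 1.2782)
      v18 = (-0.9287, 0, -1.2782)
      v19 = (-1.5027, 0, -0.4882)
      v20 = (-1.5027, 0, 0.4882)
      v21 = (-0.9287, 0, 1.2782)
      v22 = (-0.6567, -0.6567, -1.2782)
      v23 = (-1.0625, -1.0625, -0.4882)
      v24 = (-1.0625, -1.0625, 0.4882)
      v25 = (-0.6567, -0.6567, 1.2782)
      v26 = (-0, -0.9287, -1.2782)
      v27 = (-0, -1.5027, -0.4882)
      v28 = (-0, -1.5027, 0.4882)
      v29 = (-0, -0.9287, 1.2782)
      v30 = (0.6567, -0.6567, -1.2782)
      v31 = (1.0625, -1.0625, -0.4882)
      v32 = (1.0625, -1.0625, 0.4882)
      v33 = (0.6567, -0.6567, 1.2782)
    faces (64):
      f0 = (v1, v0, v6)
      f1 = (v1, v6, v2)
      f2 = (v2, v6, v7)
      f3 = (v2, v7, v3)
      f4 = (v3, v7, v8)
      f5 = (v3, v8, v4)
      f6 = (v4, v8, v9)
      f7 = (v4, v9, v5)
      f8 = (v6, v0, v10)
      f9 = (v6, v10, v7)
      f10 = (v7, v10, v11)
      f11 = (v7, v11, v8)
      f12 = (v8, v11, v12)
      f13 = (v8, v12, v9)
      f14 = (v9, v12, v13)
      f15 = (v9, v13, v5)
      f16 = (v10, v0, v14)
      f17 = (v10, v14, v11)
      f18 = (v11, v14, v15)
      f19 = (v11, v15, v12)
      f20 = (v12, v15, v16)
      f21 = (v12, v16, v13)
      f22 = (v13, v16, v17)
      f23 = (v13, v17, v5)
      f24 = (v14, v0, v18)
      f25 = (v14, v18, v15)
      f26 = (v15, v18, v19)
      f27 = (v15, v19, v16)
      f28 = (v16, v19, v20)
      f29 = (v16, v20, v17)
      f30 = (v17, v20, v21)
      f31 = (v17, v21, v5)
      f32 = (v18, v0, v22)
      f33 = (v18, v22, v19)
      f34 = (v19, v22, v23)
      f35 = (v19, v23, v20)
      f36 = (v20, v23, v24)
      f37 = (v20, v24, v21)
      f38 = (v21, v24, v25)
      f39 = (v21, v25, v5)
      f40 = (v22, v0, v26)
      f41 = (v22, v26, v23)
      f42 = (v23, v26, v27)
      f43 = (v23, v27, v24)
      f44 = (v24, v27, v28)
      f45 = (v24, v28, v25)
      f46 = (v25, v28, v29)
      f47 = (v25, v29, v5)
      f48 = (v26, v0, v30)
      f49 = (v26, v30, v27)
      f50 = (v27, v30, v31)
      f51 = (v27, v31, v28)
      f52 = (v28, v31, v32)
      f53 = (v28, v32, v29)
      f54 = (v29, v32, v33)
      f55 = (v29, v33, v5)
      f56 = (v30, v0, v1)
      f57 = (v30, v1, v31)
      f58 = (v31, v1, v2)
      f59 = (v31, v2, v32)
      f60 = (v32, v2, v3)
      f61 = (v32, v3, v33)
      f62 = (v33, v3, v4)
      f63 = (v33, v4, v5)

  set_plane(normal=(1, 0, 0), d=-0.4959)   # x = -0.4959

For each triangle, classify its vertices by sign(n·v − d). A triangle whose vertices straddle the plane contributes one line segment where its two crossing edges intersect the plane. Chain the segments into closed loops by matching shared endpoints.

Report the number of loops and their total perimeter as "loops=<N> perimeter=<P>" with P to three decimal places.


loops=1 perimeter=8.817

Straddling triangles (20 of 64):
  (v10,v0,v14) [++-] → (-0.4959, 0.4959, -1.3521)–(-0.4959, 0.723302, -1.2782)  len=0.2391
  (v10,v14,v11) [+-+] → (-0.4959, 0.723302, -1.2782)–(-0.4959, 0.863852, -1.08476)  len=0.2391
  (v11,v14,v15) [+--] → (-0.4959, 0.863852, -1.08476)–(-0.4959, 1.29725, -0.4882)  len=0.7374
  (v11,v15,v12) [+-+] → (-0.4959, 1.29725, -0.4882)–(-0.4959, 1.29725, 0.0324854)  len=0.5207
  (v12,v15,v16) [+--] → (-0.4959, 1.29725, 0.0324854)–(-0.4959, 1.29725, 0.4882)  len=0.4557
  (v12,v16,v13) [+-+] → (-0.4959, 1.29725, 0.4882)–(-0.4959, 0.991148, 0.909484)  len=0.5207
  (v13,v16,v17) [+--] → (-0.4959, 0.991148, 0.909484)–(-0.4959, 0.723302, 1.2782)  len=0.4557
  (v13,v17,v5) [+-+] → (-0.4959, 0.723302, 1.2782)–(-0.4959, 0.4959, 1.3521)  len=0.2391
  (v14,v0,v18) [-+-] → (-0.4959, 0.4959, -1.3521)–(-0.4959, 0, -1.41885)  len=0.5004
  (v17,v21,v5) [--+] → (-0.4959, 0, 1.41885)–(-0.4959, 0.4959, 1.3521)  len=0.5004
  (v18,v0,v22) [-+-] → (-0.4959, 0, -1.41885)–(-0.4959, -0.4959, -1.3521)  len=0.5004
  (v21,v25,v5) [--+] → (-0.4959, -0.4959, 1.3521)–(-0.4959, 0, 1.41885)  len=0.5004
  (v22,v0,v26) [-++] → (-0.4959, -0.4959, -1.3521)–(-0.4959, -0.723302, -1.2782)  len=0.2391
  (v22,v26,v23) [-+-] → (-0.4959, -0.723302, -1.2782)–(-0.4959, -0.991148, -0.909484)  len=0.4557
  (v23,v26,v27) [-++] → (-0.4959, -0.991148, -0.909484)–(-0.4959, -1.29725, -0.4882)  len=0.5207
  (v23,v27,v24) [-+-] → (-0.4959, -1.29725, -0.4882)–(-0.4959, -1.29725, -0.0324854)  len=0.4557
  (v24,v27,v28) [-++] → (-0.4959, -1.29725, -0.0324854)–(-0.4959, -1.29725, 0.4882)  len=0.5207
  (v24,v28,v25) [-+-] → (-0.4959, -1.29725, 0.4882)–(-0.4959, -0.863852, 1.08476)  len=0.7374
  (v25,v28,v29) [-++] → (-0.4959, -0.863852, 1.08476)–(-0.4959, -0.723302, 1.2782)  len=0.2391
  (v25,v29,v5) [-++] → (-0.4959, -0.723302, 1.2782)–(-0.4959, -0.4959, 1.3521)  len=0.2391

Chained into 1 loop(s):
  loop 1: 20 segments, perimeter = 8.8166
Total perimeter = 8.817


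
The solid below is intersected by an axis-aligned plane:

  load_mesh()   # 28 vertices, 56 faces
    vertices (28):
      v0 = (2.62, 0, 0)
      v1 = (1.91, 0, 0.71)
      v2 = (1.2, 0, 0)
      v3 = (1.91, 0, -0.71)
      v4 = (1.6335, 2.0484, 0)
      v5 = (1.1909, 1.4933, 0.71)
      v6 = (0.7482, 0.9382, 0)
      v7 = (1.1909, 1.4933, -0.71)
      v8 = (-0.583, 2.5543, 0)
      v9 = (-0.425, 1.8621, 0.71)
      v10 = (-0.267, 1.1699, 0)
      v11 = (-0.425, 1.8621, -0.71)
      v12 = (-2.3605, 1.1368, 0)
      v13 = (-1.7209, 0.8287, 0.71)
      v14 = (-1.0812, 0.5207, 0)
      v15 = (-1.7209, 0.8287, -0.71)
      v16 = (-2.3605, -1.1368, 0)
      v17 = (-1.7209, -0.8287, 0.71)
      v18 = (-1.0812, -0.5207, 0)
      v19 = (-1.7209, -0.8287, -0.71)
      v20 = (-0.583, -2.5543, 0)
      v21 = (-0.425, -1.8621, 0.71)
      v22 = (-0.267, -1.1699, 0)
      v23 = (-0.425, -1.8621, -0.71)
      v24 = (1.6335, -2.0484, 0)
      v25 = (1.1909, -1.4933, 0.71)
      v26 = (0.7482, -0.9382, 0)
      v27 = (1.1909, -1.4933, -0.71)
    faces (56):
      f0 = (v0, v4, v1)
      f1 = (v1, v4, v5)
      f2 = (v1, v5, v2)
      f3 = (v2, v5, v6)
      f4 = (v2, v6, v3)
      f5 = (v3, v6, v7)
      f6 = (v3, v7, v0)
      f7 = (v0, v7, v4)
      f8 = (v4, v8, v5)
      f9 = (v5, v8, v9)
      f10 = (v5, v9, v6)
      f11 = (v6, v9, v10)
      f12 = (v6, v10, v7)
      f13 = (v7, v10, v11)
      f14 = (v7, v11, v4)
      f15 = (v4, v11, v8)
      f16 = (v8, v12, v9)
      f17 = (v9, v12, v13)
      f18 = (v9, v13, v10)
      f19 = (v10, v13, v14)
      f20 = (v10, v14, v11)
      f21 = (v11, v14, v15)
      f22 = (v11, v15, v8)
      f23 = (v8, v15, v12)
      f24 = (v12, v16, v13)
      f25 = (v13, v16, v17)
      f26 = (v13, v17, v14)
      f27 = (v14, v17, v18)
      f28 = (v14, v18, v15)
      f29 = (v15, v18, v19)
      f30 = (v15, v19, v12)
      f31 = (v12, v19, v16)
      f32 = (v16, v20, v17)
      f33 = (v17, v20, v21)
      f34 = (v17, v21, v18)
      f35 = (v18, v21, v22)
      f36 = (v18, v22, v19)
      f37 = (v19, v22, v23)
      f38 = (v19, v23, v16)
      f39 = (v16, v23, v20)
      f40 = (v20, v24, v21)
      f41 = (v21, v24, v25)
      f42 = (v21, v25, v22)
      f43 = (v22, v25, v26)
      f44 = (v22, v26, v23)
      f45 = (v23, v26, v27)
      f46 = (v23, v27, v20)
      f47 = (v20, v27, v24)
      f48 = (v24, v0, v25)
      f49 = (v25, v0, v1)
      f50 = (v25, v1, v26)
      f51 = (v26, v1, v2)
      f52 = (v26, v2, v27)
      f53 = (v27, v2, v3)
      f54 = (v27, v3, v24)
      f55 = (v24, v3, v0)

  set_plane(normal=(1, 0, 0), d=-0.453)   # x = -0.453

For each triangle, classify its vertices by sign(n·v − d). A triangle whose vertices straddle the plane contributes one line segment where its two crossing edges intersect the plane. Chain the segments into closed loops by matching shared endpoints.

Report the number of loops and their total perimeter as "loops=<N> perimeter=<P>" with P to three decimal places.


Straddling triangles (20 of 56):
  (v4,v8,v5) [+-+] → (-0.453, 2.52463, 0)–(-0.453, 2.47654, 0.0520322)  len=0.0708
  (v5,v8,v9) [+-+] → (-0.453, 2.47654, 0.0520322)–(-0.453, 1.98477, 0.584177)  len=0.7246
  (v4,v11,v8) [++-] → (-0.453, 1.98477, -0.584177)–(-0.453, 2.52463, 0)  len=0.7954
  (v8,v12,v9) [--+] → (-0.453, 1.85161, 0.699729)–(-0.453, 1.98477, 0.584177)  len=0.1763
  (v9,v12,v13) [+--] → (-0.453, 1.85161, 0.699729)–(-0.453, 1.83977, 0.71)  len=0.0157
  (v9,v13,v10) [+-+] → (-0.453, 1.83977, 0.71)–(-0.453, 1.12625, 0.0908316)  len=0.9447
  (v10,v13,v14) [+--] → (-0.453, 1.12625, 0.0908316)–(-0.453, 1.02159, 0)  len=0.1386
  (v10,v14,v11) [+-+] → (-0.453, 1.02159, 0)–(-0.453, 1.80486, -0.679704)  len=1.0371
  (v11,v14,v15) [+--] → (-0.453, 1.80486, -0.679704)–(-0.453, 1.83977, -0.71)  len=0.0462
  (v11,v15,v8) [+--] → (-0.453, 1.83977, -0.71)–(-0.453, 1.98477, -0.584177)  len=0.1920
  (v17,v20,v21) [--+] → (-0.453, -1.98477, 0.584177)–(-0.453, -1.83977, 0.71)  len=0.1920
  (v17,v21,v18) [-+-] → (-0.453, -1.83977, 0.71)–(-0.453, -1.80486, 0.679704)  len=0.0462
  (v18,v21,v22) [-++] → (-0.453, -1.80486, 0.679704)–(-0.453, -1.02159, 0)  len=1.0371
  (v18,v22,v19) [-+-] → (-0.453, -1.02159, 0)–(-0.453, -1.12625, -0.0908316)  len=0.1386
  (v19,v22,v23) [-++] → (-0.453, -1.12625, -0.0908316)–(-0.453, -1.83977, -0.71)  len=0.9447
  (v19,v23,v16) [-+-] → (-0.453, -1.83977, -0.71)–(-0.453, -1.85161, -0.699729)  len=0.0157
  (v16,v23,v20) [-+-] → (-0.453, -1.85161, -0.699729)–(-0.453, -1.98477, -0.584177)  len=0.1763
  (v20,v24,v21) [-++] → (-0.453, -2.52463, 0)–(-0.453, -1.98477, 0.584177)  len=0.7954
  (v23,v27,v20) [++-] → (-0.453, -2.47654, -0.0520322)–(-0.453, -1.98477, -0.584177)  len=0.7246
  (v20,v27,v24) [-++] → (-0.453, -2.47654, -0.0520322)–(-0.453, -2.52463, 0)  len=0.0708

Chained into 2 loop(s):
  loop 1: 10 segments, perimeter = 4.1414
  loop 2: 10 segments, perimeter = 4.1414
Total perimeter = 8.283

loops=2 perimeter=8.283


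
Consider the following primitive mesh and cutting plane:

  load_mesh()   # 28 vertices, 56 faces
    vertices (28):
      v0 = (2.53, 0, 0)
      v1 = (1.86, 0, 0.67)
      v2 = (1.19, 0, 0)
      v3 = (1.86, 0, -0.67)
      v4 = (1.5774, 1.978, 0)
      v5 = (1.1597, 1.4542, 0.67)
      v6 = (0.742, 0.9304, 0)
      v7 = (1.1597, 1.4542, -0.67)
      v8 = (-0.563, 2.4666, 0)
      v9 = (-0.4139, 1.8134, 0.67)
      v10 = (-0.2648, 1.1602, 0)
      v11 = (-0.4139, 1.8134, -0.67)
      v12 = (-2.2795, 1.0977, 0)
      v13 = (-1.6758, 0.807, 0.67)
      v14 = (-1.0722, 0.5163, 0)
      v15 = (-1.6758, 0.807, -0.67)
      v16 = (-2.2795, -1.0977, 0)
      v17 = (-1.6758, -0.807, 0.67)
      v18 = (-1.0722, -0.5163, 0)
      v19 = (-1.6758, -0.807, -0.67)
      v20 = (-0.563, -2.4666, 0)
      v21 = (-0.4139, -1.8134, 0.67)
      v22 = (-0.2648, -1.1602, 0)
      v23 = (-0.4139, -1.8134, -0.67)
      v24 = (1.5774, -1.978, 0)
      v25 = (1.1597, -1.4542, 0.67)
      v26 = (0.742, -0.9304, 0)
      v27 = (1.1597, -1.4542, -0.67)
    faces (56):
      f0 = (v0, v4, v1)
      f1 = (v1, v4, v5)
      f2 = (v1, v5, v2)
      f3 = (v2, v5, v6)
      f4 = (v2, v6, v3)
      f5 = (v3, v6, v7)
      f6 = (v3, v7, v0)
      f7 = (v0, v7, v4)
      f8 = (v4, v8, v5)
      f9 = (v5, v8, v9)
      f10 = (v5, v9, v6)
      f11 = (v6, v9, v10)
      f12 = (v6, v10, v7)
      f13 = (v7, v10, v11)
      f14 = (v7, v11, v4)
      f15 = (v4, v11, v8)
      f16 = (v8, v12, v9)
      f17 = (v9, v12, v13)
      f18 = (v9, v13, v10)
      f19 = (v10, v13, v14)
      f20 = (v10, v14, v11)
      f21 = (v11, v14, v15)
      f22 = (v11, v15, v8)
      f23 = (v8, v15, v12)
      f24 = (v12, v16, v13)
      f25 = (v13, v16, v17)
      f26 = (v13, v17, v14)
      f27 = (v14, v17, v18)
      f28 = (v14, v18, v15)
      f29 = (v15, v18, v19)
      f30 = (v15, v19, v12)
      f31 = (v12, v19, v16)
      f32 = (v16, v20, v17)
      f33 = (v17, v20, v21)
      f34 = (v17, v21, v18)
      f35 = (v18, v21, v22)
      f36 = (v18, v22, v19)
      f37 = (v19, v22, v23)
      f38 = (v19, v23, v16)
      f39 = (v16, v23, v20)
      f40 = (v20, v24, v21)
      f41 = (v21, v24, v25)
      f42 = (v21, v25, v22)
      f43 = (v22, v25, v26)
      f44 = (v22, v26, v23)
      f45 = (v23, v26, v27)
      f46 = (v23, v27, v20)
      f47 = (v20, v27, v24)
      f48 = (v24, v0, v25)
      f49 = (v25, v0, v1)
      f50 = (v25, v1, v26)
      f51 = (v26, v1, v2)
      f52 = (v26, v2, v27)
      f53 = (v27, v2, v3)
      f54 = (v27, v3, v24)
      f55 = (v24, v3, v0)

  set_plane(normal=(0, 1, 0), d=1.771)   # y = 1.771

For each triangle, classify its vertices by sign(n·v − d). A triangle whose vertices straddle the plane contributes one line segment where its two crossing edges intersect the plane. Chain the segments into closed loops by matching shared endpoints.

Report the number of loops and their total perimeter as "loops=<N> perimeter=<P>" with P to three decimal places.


Straddling triangles (16 of 56):
  (v0,v4,v1) [-+-] → (1.67709, 1.771, 0)–(1.60697, 1.771, 0.0701163)  len=0.0992
  (v1,v4,v5) [-+-] → (1.60697, 1.771, 0.0701163)–(1.41233, 1.771, 0.264777)  len=0.2753
  (v0,v7,v4) [--+] → (1.41233, 1.771, -0.264777)–(1.67709, 1.771, 0)  len=0.3744
  (v4,v8,v5) [++-] → (0.620633, 1.771, 0.460344)–(1.41233, 1.771, 0.264777)  len=0.8155
  (v5,v8,v9) [-++] → (0.620633, 1.771, 0.460344)–(-0.228152, 1.771, 0.67)  len=0.8743
  (v5,v9,v6) [-+-] → (-0.228152, 1.771, 0.67)–(-0.358396, 1.771, 0.637828)  len=0.1342
  (v6,v9,v10) [-+-] → (-0.358396, 1.771, 0.637828)–(-0.404222, 1.771, 0.626509)  len=0.0472
  (v7,v10,v11) [--+] → (-0.404222, 1.771, -0.626509)–(-0.228152, 1.771, -0.67)  len=0.1814
  (v7,v11,v4) [-++] → (-0.228152, 1.771, -0.67)–(1.41233, 1.771, -0.264777)  len=1.6898
  (v8,v12,v9) [+-+] → (-1.43523, 1.771, 0)–(-0.524423, 1.771, 0.630307)  len=1.1076
  (v9,v12,v13) [+--] → (-0.524423, 1.771, 0.630307)–(-0.467064, 1.771, 0.67)  len=0.0698
  (v9,v13,v10) [+--] → (-0.467064, 1.771, 0.67)–(-0.404222, 1.771, 0.626509)  len=0.0764
  (v10,v14,v11) [--+] → (-0.435419, 1.771, -0.648099)–(-0.404222, 1.771, -0.626509)  len=0.0379
  (v11,v14,v15) [+--] → (-0.435419, 1.771, -0.648099)–(-0.467064, 1.771, -0.67)  len=0.0385
  (v11,v15,v8) [+-+] → (-0.467064, 1.771, -0.67)–(-1.02942, 1.771, -0.280822)  len=0.6839
  (v8,v15,v12) [+--] → (-1.02942, 1.771, -0.280822)–(-1.43523, 1.771, 0)  len=0.4935

Chained into 1 loop(s):
  loop 1: 16 segments, perimeter = 6.9988
Total perimeter = 6.999

loops=1 perimeter=6.999


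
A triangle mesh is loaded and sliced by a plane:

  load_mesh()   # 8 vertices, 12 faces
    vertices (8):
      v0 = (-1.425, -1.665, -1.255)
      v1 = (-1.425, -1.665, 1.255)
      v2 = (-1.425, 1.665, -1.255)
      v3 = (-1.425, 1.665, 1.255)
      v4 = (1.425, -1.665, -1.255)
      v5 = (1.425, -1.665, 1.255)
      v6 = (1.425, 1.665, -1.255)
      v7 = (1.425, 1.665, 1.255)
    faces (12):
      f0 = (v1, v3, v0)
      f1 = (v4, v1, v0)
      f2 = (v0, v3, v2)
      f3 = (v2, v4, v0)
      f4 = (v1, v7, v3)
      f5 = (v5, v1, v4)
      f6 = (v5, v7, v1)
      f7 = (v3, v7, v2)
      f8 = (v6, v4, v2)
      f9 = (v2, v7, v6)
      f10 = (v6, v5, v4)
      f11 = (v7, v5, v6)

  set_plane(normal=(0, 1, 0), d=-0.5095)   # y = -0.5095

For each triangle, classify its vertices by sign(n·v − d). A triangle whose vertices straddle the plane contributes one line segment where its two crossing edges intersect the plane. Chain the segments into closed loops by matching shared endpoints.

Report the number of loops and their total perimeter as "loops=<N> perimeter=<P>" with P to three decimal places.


Straddling triangles (8 of 12):
  (v1,v3,v0) [-+-] → (-1.425, -0.5095, 1.255)–(-1.425, -0.5095, -0.384038)  len=1.6390
  (v0,v3,v2) [-++] → (-1.425, -0.5095, -0.384038)–(-1.425, -0.5095, -1.255)  len=0.8710
  (v2,v4,v0) [+--] → (0.436059, -0.5095, -1.255)–(-1.425, -0.5095, -1.255)  len=1.8611
  (v1,v7,v3) [-++] → (-0.436059, -0.5095, 1.255)–(-1.425, -0.5095, 1.255)  len=0.9889
  (v5,v7,v1) [-+-] → (1.425, -0.5095, 1.255)–(-0.436059, -0.5095, 1.255)  len=1.8611
  (v6,v4,v2) [+-+] → (1.425, -0.5095, -1.255)–(0.436059, -0.5095, -1.255)  len=0.9889
  (v6,v5,v4) [+--] → (1.425, -0.5095, 0.384038)–(1.425, -0.5095, -1.255)  len=1.6390
  (v7,v5,v6) [+-+] → (1.425, -0.5095, 1.255)–(1.425, -0.5095, 0.384038)  len=0.8710

Chained into 1 loop(s):
  loop 1: 8 segments, perimeter = 10.7200
Total perimeter = 10.720

loops=1 perimeter=10.720


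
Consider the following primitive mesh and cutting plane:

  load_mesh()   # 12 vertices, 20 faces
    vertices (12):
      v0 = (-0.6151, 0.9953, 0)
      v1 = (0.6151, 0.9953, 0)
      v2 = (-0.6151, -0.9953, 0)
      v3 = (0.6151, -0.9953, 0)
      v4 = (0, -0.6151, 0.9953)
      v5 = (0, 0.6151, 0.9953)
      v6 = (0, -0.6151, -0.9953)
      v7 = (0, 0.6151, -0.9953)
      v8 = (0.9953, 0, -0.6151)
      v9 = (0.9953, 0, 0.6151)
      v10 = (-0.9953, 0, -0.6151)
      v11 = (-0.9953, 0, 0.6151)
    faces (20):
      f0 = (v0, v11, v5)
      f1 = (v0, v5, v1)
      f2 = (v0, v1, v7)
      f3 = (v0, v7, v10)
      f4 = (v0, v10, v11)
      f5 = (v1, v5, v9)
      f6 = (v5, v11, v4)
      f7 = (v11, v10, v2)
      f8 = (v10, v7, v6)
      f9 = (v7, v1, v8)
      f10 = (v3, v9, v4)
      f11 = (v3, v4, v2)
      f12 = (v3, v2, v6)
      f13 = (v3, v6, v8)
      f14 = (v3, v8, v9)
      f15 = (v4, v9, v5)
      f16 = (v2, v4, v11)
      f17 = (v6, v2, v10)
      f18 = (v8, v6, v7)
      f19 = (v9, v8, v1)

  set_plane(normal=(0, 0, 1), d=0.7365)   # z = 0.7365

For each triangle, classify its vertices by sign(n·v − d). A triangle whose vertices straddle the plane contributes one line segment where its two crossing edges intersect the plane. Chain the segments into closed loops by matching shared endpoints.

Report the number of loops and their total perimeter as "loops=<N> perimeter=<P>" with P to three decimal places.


loops=1 perimeter=4.353

Straddling triangles (8 of 20):
  (v0,v11,v5) [--+] → (-0.677495, 0.196405, 0.7365)–(-0.15994, 0.71396, 0.7365)  len=0.7319
  (v0,v5,v1) [-+-] → (-0.15994, 0.71396, 0.7365)–(0.15994, 0.71396, 0.7365)  len=0.3199
  (v1,v5,v9) [-+-] → (0.15994, 0.71396, 0.7365)–(0.677495, 0.196405, 0.7365)  len=0.7319
  (v5,v11,v4) [+-+] → (-0.677495, 0.196405, 0.7365)–(-0.677495, -0.196405, 0.7365)  len=0.3928
  (v3,v9,v4) [--+] → (0.677495, -0.196405, 0.7365)–(0.15994, -0.71396, 0.7365)  len=0.7319
  (v3,v4,v2) [-+-] → (0.15994, -0.71396, 0.7365)–(-0.15994, -0.71396, 0.7365)  len=0.3199
  (v4,v9,v5) [+-+] → (0.677495, -0.196405, 0.7365)–(0.677495, 0.196405, 0.7365)  len=0.3928
  (v2,v4,v11) [-+-] → (-0.15994, -0.71396, 0.7365)–(-0.677495, -0.196405, 0.7365)  len=0.7319

Chained into 1 loop(s):
  loop 1: 8 segments, perimeter = 4.3531
Total perimeter = 4.353


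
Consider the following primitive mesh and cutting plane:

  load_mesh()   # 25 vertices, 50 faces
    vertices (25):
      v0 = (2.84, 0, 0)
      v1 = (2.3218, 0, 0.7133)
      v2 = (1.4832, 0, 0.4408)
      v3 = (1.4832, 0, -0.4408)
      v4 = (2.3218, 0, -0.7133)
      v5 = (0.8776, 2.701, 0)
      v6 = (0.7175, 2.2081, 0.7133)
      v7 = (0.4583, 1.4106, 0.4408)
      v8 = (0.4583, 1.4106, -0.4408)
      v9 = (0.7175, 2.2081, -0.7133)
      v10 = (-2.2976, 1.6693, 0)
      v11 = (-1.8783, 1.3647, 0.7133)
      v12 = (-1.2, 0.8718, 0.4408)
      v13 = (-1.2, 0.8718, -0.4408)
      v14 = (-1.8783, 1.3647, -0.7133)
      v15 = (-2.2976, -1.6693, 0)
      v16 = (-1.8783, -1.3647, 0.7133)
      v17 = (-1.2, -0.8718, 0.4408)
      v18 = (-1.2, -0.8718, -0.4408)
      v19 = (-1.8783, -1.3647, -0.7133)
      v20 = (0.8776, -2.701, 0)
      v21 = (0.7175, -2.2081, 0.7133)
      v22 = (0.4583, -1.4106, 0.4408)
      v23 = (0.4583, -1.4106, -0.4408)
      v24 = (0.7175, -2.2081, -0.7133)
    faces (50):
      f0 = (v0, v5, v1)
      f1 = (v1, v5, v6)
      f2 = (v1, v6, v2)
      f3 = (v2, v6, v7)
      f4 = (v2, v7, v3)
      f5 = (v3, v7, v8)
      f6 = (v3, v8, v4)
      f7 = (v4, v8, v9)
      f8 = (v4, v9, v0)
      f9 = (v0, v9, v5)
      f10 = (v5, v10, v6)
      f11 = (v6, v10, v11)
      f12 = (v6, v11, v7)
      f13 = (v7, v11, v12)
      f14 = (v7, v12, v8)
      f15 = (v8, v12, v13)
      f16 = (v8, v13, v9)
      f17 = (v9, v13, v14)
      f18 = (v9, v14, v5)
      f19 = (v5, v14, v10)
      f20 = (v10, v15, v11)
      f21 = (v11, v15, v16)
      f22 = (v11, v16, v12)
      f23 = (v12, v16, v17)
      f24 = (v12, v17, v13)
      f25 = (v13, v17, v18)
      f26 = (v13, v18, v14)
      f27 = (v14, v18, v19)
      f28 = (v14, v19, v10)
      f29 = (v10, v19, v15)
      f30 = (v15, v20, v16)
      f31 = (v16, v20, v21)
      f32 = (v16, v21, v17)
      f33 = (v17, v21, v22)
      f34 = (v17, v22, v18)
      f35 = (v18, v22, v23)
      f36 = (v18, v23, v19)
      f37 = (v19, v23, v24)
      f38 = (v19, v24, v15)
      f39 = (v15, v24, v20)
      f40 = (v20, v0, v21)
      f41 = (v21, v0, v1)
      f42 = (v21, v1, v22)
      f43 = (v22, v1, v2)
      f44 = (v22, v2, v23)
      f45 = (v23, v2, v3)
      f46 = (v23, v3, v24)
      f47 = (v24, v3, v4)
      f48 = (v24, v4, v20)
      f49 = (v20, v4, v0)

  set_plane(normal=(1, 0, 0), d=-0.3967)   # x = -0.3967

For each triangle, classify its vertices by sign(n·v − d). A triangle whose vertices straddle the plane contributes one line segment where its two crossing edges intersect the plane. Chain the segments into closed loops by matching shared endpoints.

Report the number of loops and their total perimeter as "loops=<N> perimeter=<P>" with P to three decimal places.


Straddling triangles (20 of 50):
  (v5,v10,v6) [+-+] → (-0.3967, 2.28695, 0)–(-0.3967, 2.00899, 0.449707)  len=0.5287
  (v6,v10,v11) [+--] → (-0.3967, 2.00899, 0.449707)–(-0.3967, 1.84609, 0.7133)  len=0.3099
  (v6,v11,v7) [+-+] → (-0.3967, 1.84609, 0.7133)–(-0.3967, 1.3938, 0.540512)  len=0.4842
  (v7,v11,v12) [+--] → (-0.3967, 1.3938, 0.540512)–(-0.3967, 1.1328, 0.4408)  len=0.2794
  (v7,v12,v8) [+-+] → (-0.3967, 1.1328, 0.4408)–(-0.3967, 1.1328, 0.0137426)  len=0.4271
  (v8,v12,v13) [+--] → (-0.3967, 1.1328, 0.0137426)–(-0.3967, 1.1328, -0.4408)  len=0.4545
  (v8,v13,v9) [+-+] → (-0.3967, 1.1328, -0.4408)–(-0.3967, 1.43162, -0.554959)  len=0.3199
  (v9,v13,v14) [+--] → (-0.3967, 1.43162, -0.554959)–(-0.3967, 1.84609, -0.7133)  len=0.4437
  (v9,v14,v5) [+-+] → (-0.3967, 1.84609, -0.7133)–(-0.3967, 2.08311, -0.329823)  len=0.4508
  (v5,v14,v10) [+--] → (-0.3967, 2.08311, -0.329823)–(-0.3967, 2.28695, 0)  len=0.3877
  (v15,v20,v16) [-+-] → (-0.3967, -2.28695, 0)–(-0.3967, -2.08311, 0.329823)  len=0.3877
  (v16,v20,v21) [-++] → (-0.3967, -2.08311, 0.329823)–(-0.3967, -1.84609, 0.7133)  len=0.4508
  (v16,v21,v17) [-+-] → (-0.3967, -1.84609, 0.7133)–(-0.3967, -1.43162, 0.554959)  len=0.4437
  (v17,v21,v22) [-++] → (-0.3967, -1.43162, 0.554959)–(-0.3967, -1.1328, 0.4408)  len=0.3199
  (v17,v22,v18) [-+-] → (-0.3967, -1.1328, 0.4408)–(-0.3967, -1.1328, -0.0137426)  len=0.4545
  (v18,v22,v23) [-++] → (-0.3967, -1.1328, -0.0137426)–(-0.3967, -1.1328, -0.4408)  len=0.4271
  (v18,v23,v19) [-+-] → (-0.3967, -1.1328, -0.4408)–(-0.3967, -1.3938, -0.540512)  len=0.2794
  (v19,v23,v24) [-++] → (-0.3967, -1.3938, -0.540512)–(-0.3967, -1.84609, -0.7133)  len=0.4842
  (v19,v24,v15) [-+-] → (-0.3967, -1.84609, -0.7133)–(-0.3967, -2.00899, -0.449707)  len=0.3099
  (v15,v24,v20) [-++] → (-0.3967, -2.00899, -0.449707)–(-0.3967, -2.28695, 0)  len=0.5287

Chained into 2 loop(s):
  loop 1: 10 segments, perimeter = 4.0858
  loop 2: 10 segments, perimeter = 4.0858
Total perimeter = 8.172

loops=2 perimeter=8.172
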